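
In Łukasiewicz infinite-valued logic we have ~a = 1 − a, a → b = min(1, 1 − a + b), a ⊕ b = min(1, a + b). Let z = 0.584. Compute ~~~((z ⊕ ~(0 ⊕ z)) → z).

0.416

0 ⊕ z = min(1, 0.000 + 0.584) = min(1, 0.584) = 0.584
~(0 ⊕ z) = 1 − 0.584 = 0.416
z ⊕ ~(0 ⊕ z) = min(1, 0.584 + 0.416) = min(1, 1.000) = 1.000
(z ⊕ ~(0 ⊕ z)) → z = min(1, 1 − 1.000 + 0.584) = min(1, 0.584) = 0.584
~((z ⊕ ~(0 ⊕ z)) → z) = 1 − 0.584 = 0.416
~~((z ⊕ ~(0 ⊕ z)) → z) = 1 − 0.416 = 0.584
~~~((z ⊕ ~(0 ⊕ z)) → z) = 1 − 0.584 = 0.416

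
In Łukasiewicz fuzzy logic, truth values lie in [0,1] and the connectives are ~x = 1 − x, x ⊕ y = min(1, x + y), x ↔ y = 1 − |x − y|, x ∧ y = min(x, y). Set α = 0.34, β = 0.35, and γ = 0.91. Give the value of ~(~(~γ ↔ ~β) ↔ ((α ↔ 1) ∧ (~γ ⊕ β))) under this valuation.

~γ = 1 − 0.91 = 0.09
~β = 1 − 0.35 = 0.65
~γ ↔ ~β = 1 − |0.09 − 0.65| = 1 − 0.56 = 0.44
~(~γ ↔ ~β) = 1 − 0.44 = 0.56
α ↔ 1 = 1 − |0.34 − 1.00| = 1 − 0.66 = 0.34
~γ ⊕ β = min(1, 0.09 + 0.35) = min(1, 0.44) = 0.44
(α ↔ 1) ∧ (~γ ⊕ β) = min(0.34, 0.44) = 0.34
~(~γ ↔ ~β) ↔ ((α ↔ 1) ∧ (~γ ⊕ β)) = 1 − |0.56 − 0.34| = 1 − 0.22 = 0.78
~(~(~γ ↔ ~β) ↔ ((α ↔ 1) ∧ (~γ ⊕ β))) = 1 − 0.78 = 0.22

0.22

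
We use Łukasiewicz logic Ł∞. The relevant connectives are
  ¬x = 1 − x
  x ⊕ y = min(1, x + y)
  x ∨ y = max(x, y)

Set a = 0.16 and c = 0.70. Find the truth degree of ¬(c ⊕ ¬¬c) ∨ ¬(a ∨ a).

0.84

¬c = 1 − 0.70 = 0.30
¬¬c = 1 − 0.30 = 0.70
c ⊕ ¬¬c = min(1, 0.70 + 0.70) = min(1, 1.40) = 1.00
¬(c ⊕ ¬¬c) = 1 − 1.00 = 0.00
a ∨ a = max(0.16, 0.16) = 0.16
¬(a ∨ a) = 1 − 0.16 = 0.84
¬(c ⊕ ¬¬c) ∨ ¬(a ∨ a) = max(0.00, 0.84) = 0.84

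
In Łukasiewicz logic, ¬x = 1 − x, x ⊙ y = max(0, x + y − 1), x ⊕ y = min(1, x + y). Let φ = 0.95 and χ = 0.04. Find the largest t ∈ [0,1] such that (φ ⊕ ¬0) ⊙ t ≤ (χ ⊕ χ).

0.08

¬0 = 1 − 0.00 = 1.00
φ ⊕ ¬0 = min(1, 0.95 + 1.00) = min(1, 1.95) = 1.00
So the left factor is φ ⊕ ¬0 = 1.00.
χ ⊕ χ = min(1, 0.04 + 0.04) = min(1, 0.08) = 0.08
So the right-hand bound is χ ⊕ χ = 0.08.
The residuum of the Łukasiewicz t-norm gives the supremum: min(1, 1 − 1.00 + 0.08).
1 − 1.00 + 0.08 = 0.08, so t = min(1, 0.08) = 0.08.
Check: 1.00 ⊙ 0.08 = max(0, 0.08) = 0.08 ≤ 0.08.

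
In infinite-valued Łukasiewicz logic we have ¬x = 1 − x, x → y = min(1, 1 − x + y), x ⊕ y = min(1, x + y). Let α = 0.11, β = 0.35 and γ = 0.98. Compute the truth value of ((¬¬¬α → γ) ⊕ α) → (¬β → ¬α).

¬α = 1 − 0.11 = 0.89
¬¬α = 1 − 0.89 = 0.11
¬¬¬α = 1 − 0.11 = 0.89
¬¬¬α → γ = min(1, 1 − 0.89 + 0.98) = min(1, 1.09) = 1.00
(¬¬¬α → γ) ⊕ α = min(1, 1.00 + 0.11) = min(1, 1.11) = 1.00
¬β = 1 − 0.35 = 0.65
¬β → ¬α = min(1, 1 − 0.65 + 0.89) = min(1, 1.24) = 1.00
((¬¬¬α → γ) ⊕ α) → (¬β → ¬α) = min(1, 1 − 1.00 + 1.00) = min(1, 1.00) = 1.00

1.00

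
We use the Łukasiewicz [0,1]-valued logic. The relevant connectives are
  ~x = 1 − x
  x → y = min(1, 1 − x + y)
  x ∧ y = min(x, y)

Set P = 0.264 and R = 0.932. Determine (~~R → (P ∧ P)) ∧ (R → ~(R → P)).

~R = 1 − 0.932 = 0.068
~~R = 1 − 0.068 = 0.932
P ∧ P = min(0.264, 0.264) = 0.264
~~R → (P ∧ P) = min(1, 1 − 0.932 + 0.264) = min(1, 0.332) = 0.332
R → P = min(1, 1 − 0.932 + 0.264) = min(1, 0.332) = 0.332
~(R → P) = 1 − 0.332 = 0.668
R → ~(R → P) = min(1, 1 − 0.932 + 0.668) = min(1, 0.736) = 0.736
(~~R → (P ∧ P)) ∧ (R → ~(R → P)) = min(0.332, 0.736) = 0.332

0.332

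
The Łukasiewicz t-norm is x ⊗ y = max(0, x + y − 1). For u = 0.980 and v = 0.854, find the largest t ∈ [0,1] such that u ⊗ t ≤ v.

The residuum of the Łukasiewicz t-norm gives the supremum: min(1, 1 − 0.980 + 0.854).
1 − 0.980 + 0.854 = 0.874, so t = min(1, 0.874) = 0.874.
Check: 0.980 ⊗ 0.874 = max(0, 0.854) = 0.854 ≤ 0.854.

0.874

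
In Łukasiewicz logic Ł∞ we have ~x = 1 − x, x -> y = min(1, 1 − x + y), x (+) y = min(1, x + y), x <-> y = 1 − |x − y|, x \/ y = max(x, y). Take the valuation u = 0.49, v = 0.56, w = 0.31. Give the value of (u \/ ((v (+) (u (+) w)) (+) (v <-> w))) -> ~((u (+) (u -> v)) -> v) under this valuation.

0.44

u (+) w = min(1, 0.49 + 0.31) = min(1, 0.80) = 0.80
v (+) (u (+) w) = min(1, 0.56 + 0.80) = min(1, 1.36) = 1.00
v <-> w = 1 − |0.56 − 0.31| = 1 − 0.25 = 0.75
(v (+) (u (+) w)) (+) (v <-> w) = min(1, 1.00 + 0.75) = min(1, 1.75) = 1.00
u \/ ((v (+) (u (+) w)) (+) (v <-> w)) = max(0.49, 1.00) = 1.00
u -> v = min(1, 1 − 0.49 + 0.56) = min(1, 1.07) = 1.00
u (+) (u -> v) = min(1, 0.49 + 1.00) = min(1, 1.49) = 1.00
(u (+) (u -> v)) -> v = min(1, 1 − 1.00 + 0.56) = min(1, 0.56) = 0.56
~((u (+) (u -> v)) -> v) = 1 − 0.56 = 0.44
(u \/ ((v (+) (u (+) w)) (+) (v <-> w))) -> ~((u (+) (u -> v)) -> v) = min(1, 1 − 1.00 + 0.44) = min(1, 0.44) = 0.44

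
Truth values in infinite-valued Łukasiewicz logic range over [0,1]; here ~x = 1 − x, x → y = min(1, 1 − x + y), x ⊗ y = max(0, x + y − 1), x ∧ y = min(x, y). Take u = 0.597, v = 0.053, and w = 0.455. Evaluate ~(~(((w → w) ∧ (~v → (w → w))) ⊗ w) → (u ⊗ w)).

0.493

w → w = min(1, 1 − 0.455 + 0.455) = min(1, 1.000) = 1.000
~v = 1 − 0.053 = 0.947
~v → (w → w) = min(1, 1 − 0.947 + 1.000) = min(1, 1.053) = 1.000
(w → w) ∧ (~v → (w → w)) = min(1.000, 1.000) = 1.000
((w → w) ∧ (~v → (w → w))) ⊗ w = max(0, 1.000 + 0.455 − 1) = max(0, 0.455) = 0.455
~(((w → w) ∧ (~v → (w → w))) ⊗ w) = 1 − 0.455 = 0.545
u ⊗ w = max(0, 0.597 + 0.455 − 1) = max(0, 0.052) = 0.052
~(((w → w) ∧ (~v → (w → w))) ⊗ w) → (u ⊗ w) = min(1, 1 − 0.545 + 0.052) = min(1, 0.507) = 0.507
~(~(((w → w) ∧ (~v → (w → w))) ⊗ w) → (u ⊗ w)) = 1 − 0.507 = 0.493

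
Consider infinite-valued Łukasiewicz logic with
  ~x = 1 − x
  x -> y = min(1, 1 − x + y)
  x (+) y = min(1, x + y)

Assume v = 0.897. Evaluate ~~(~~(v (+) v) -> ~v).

0.103

v (+) v = min(1, 0.897 + 0.897) = min(1, 1.794) = 1.000
~(v (+) v) = 1 − 1.000 = 0.000
~~(v (+) v) = 1 − 0.000 = 1.000
~v = 1 − 0.897 = 0.103
~~(v (+) v) -> ~v = min(1, 1 − 1.000 + 0.103) = min(1, 0.103) = 0.103
~(~~(v (+) v) -> ~v) = 1 − 0.103 = 0.897
~~(~~(v (+) v) -> ~v) = 1 − 0.897 = 0.103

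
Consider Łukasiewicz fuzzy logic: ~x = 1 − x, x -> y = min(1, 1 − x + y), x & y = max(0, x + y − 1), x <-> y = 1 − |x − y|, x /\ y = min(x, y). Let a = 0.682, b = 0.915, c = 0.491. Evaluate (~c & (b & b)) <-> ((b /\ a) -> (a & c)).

~c = 1 − 0.491 = 0.509
b & b = max(0, 0.915 + 0.915 − 1) = max(0, 0.830) = 0.830
~c & (b & b) = max(0, 0.509 + 0.830 − 1) = max(0, 0.339) = 0.339
b /\ a = min(0.915, 0.682) = 0.682
a & c = max(0, 0.682 + 0.491 − 1) = max(0, 0.173) = 0.173
(b /\ a) -> (a & c) = min(1, 1 − 0.682 + 0.173) = min(1, 0.491) = 0.491
(~c & (b & b)) <-> ((b /\ a) -> (a & c)) = 1 − |0.339 − 0.491| = 1 − 0.152 = 0.848

0.848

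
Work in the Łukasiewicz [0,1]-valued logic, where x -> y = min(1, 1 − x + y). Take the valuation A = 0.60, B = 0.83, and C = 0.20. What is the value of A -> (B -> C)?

0.77

B -> C = min(1, 1 − 0.83 + 0.20) = min(1, 0.37) = 0.37
A -> (B -> C) = min(1, 1 − 0.60 + 0.37) = min(1, 0.77) = 0.77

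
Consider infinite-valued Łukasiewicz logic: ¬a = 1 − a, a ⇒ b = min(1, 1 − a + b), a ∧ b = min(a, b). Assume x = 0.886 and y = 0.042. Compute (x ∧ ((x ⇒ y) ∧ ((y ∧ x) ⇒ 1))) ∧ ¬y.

x ⇒ y = min(1, 1 − 0.886 + 0.042) = min(1, 0.156) = 0.156
y ∧ x = min(0.042, 0.886) = 0.042
(y ∧ x) ⇒ 1 = min(1, 1 − 0.042 + 1.000) = min(1, 1.958) = 1.000
(x ⇒ y) ∧ ((y ∧ x) ⇒ 1) = min(0.156, 1.000) = 0.156
x ∧ ((x ⇒ y) ∧ ((y ∧ x) ⇒ 1)) = min(0.886, 0.156) = 0.156
¬y = 1 − 0.042 = 0.958
(x ∧ ((x ⇒ y) ∧ ((y ∧ x) ⇒ 1))) ∧ ¬y = min(0.156, 0.958) = 0.156

0.156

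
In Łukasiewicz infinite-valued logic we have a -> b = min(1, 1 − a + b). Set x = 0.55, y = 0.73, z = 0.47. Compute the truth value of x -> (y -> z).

1.00

y -> z = min(1, 1 − 0.73 + 0.47) = min(1, 0.74) = 0.74
x -> (y -> z) = min(1, 1 − 0.55 + 0.74) = min(1, 1.19) = 1.00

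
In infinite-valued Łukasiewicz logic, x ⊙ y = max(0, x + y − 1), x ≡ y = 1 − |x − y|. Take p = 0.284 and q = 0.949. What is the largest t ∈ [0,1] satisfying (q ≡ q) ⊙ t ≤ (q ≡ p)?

0.335

q ≡ q = 1 − |0.949 − 0.949| = 1 − 0.000 = 1.000
So the left factor is q ≡ q = 1.000.
q ≡ p = 1 − |0.949 − 0.284| = 1 − 0.665 = 0.335
So the right-hand bound is q ≡ p = 0.335.
The residuum of the Łukasiewicz t-norm gives the supremum: min(1, 1 − 1.000 + 0.335).
1 − 1.000 + 0.335 = 0.335, so t = min(1, 0.335) = 0.335.
Check: 1.000 ⊙ 0.335 = max(0, 0.335) = 0.335 ≤ 0.335.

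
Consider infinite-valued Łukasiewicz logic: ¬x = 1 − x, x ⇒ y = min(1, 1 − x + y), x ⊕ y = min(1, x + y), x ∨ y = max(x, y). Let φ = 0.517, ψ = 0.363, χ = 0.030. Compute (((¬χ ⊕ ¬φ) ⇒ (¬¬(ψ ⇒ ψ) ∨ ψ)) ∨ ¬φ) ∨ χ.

¬χ = 1 − 0.030 = 0.970
¬φ = 1 − 0.517 = 0.483
¬χ ⊕ ¬φ = min(1, 0.970 + 0.483) = min(1, 1.453) = 1.000
ψ ⇒ ψ = min(1, 1 − 0.363 + 0.363) = min(1, 1.000) = 1.000
¬(ψ ⇒ ψ) = 1 − 1.000 = 0.000
¬¬(ψ ⇒ ψ) = 1 − 0.000 = 1.000
¬¬(ψ ⇒ ψ) ∨ ψ = max(1.000, 0.363) = 1.000
(¬χ ⊕ ¬φ) ⇒ (¬¬(ψ ⇒ ψ) ∨ ψ) = min(1, 1 − 1.000 + 1.000) = min(1, 1.000) = 1.000
((¬χ ⊕ ¬φ) ⇒ (¬¬(ψ ⇒ ψ) ∨ ψ)) ∨ ¬φ = max(1.000, 0.483) = 1.000
(((¬χ ⊕ ¬φ) ⇒ (¬¬(ψ ⇒ ψ) ∨ ψ)) ∨ ¬φ) ∨ χ = max(1.000, 0.030) = 1.000

1.000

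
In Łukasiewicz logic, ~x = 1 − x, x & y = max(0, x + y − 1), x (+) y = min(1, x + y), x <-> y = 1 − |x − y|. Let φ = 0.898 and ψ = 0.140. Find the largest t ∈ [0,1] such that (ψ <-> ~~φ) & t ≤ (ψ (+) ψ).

1.000

~φ = 1 − 0.898 = 0.102
~~φ = 1 − 0.102 = 0.898
ψ <-> ~~φ = 1 − |0.140 − 0.898| = 1 − 0.758 = 0.242
So the left factor is ψ <-> ~~φ = 0.242.
ψ (+) ψ = min(1, 0.140 + 0.140) = min(1, 0.280) = 0.280
So the right-hand bound is ψ (+) ψ = 0.280.
The residuum of the Łukasiewicz t-norm gives the supremum: min(1, 1 − 0.242 + 0.280).
1 − 0.242 + 0.280 = 1.038, so t = min(1, 1.038) = 1.000.
Check: 0.242 & 1.000 = max(0, 0.242) = 0.242 ≤ 0.280.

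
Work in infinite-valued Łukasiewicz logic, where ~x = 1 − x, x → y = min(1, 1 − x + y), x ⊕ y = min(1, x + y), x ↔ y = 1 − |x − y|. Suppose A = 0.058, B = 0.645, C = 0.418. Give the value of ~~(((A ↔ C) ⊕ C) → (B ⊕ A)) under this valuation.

A ↔ C = 1 − |0.058 − 0.418| = 1 − 0.360 = 0.640
(A ↔ C) ⊕ C = min(1, 0.640 + 0.418) = min(1, 1.058) = 1.000
B ⊕ A = min(1, 0.645 + 0.058) = min(1, 0.703) = 0.703
((A ↔ C) ⊕ C) → (B ⊕ A) = min(1, 1 − 1.000 + 0.703) = min(1, 0.703) = 0.703
~(((A ↔ C) ⊕ C) → (B ⊕ A)) = 1 − 0.703 = 0.297
~~(((A ↔ C) ⊕ C) → (B ⊕ A)) = 1 − 0.297 = 0.703

0.703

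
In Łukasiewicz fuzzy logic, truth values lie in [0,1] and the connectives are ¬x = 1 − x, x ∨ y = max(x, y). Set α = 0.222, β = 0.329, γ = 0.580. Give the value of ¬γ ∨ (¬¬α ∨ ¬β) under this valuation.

¬γ = 1 − 0.580 = 0.420
¬α = 1 − 0.222 = 0.778
¬¬α = 1 − 0.778 = 0.222
¬β = 1 − 0.329 = 0.671
¬¬α ∨ ¬β = max(0.222, 0.671) = 0.671
¬γ ∨ (¬¬α ∨ ¬β) = max(0.420, 0.671) = 0.671

0.671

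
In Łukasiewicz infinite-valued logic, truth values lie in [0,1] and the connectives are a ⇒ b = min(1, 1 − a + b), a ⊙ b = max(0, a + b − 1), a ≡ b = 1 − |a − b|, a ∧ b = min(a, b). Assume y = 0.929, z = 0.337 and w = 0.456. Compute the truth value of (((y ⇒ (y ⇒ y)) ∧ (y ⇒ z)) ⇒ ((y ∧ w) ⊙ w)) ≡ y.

y ⇒ y = min(1, 1 − 0.929 + 0.929) = min(1, 1.000) = 1.000
y ⇒ (y ⇒ y) = min(1, 1 − 0.929 + 1.000) = min(1, 1.071) = 1.000
y ⇒ z = min(1, 1 − 0.929 + 0.337) = min(1, 0.408) = 0.408
(y ⇒ (y ⇒ y)) ∧ (y ⇒ z) = min(1.000, 0.408) = 0.408
y ∧ w = min(0.929, 0.456) = 0.456
(y ∧ w) ⊙ w = max(0, 0.456 + 0.456 − 1) = max(0, -0.088) = 0.000
((y ⇒ (y ⇒ y)) ∧ (y ⇒ z)) ⇒ ((y ∧ w) ⊙ w) = min(1, 1 − 0.408 + 0.000) = min(1, 0.592) = 0.592
(((y ⇒ (y ⇒ y)) ∧ (y ⇒ z)) ⇒ ((y ∧ w) ⊙ w)) ≡ y = 1 − |0.592 − 0.929| = 1 − 0.337 = 0.663

0.663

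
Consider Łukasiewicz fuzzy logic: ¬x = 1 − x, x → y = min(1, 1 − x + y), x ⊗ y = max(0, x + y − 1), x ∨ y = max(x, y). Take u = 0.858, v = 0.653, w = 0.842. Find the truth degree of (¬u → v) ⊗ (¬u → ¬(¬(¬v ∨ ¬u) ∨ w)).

1.000

¬u = 1 − 0.858 = 0.142
¬u → v = min(1, 1 − 0.142 + 0.653) = min(1, 1.511) = 1.000
¬v = 1 − 0.653 = 0.347
¬v ∨ ¬u = max(0.347, 0.142) = 0.347
¬(¬v ∨ ¬u) = 1 − 0.347 = 0.653
¬(¬v ∨ ¬u) ∨ w = max(0.653, 0.842) = 0.842
¬(¬(¬v ∨ ¬u) ∨ w) = 1 − 0.842 = 0.158
¬u → ¬(¬(¬v ∨ ¬u) ∨ w) = min(1, 1 − 0.142 + 0.158) = min(1, 1.016) = 1.000
(¬u → v) ⊗ (¬u → ¬(¬(¬v ∨ ¬u) ∨ w)) = max(0, 1.000 + 1.000 − 1) = max(0, 1.000) = 1.000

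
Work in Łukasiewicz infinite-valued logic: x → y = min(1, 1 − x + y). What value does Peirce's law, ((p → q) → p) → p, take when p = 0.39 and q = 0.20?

p → q = min(1, 1 − 0.39 + 0.20) = min(1, 0.81) = 0.81
(p → q) → p = min(1, 1 − 0.81 + 0.39) = min(1, 0.58) = 0.58
((p → q) → p) → p = min(1, 1 − 0.58 + 0.39) = min(1, 0.81) = 0.81
(The value 0.81 < 1 shows this instance is not satisfied; not a Ł∞-tautology in general.)

0.81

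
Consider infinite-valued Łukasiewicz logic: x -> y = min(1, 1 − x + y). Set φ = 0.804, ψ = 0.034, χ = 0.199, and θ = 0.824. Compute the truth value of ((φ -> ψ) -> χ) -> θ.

φ -> ψ = min(1, 1 − 0.804 + 0.034) = min(1, 0.230) = 0.230
(φ -> ψ) -> χ = min(1, 1 − 0.230 + 0.199) = min(1, 0.969) = 0.969
((φ -> ψ) -> χ) -> θ = min(1, 1 − 0.969 + 0.824) = min(1, 0.855) = 0.855

0.855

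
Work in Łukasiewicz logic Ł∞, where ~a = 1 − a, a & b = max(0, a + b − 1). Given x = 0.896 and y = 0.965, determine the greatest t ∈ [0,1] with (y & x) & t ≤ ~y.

y & x = max(0, 0.965 + 0.896 − 1) = max(0, 0.861) = 0.861
So the left factor is y & x = 0.861.
~y = 1 − 0.965 = 0.035
So the right-hand bound is ~y = 0.035.
The residuum of the Łukasiewicz t-norm gives the supremum: min(1, 1 − 0.861 + 0.035).
1 − 0.861 + 0.035 = 0.174, so t = min(1, 0.174) = 0.174.
Check: 0.861 & 0.174 = max(0, 0.035) = 0.035 ≤ 0.035.

0.174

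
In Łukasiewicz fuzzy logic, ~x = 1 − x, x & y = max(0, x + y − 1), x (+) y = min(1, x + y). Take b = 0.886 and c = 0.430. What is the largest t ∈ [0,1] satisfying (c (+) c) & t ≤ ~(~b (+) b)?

0.140

c (+) c = min(1, 0.430 + 0.430) = min(1, 0.860) = 0.860
So the left factor is c (+) c = 0.860.
~b = 1 − 0.886 = 0.114
~b (+) b = min(1, 0.114 + 0.886) = min(1, 1.000) = 1.000
~(~b (+) b) = 1 − 1.000 = 0.000
So the right-hand bound is ~(~b (+) b) = 0.000.
The residuum of the Łukasiewicz t-norm gives the supremum: min(1, 1 − 0.860 + 0.000).
1 − 0.860 + 0.000 = 0.140, so t = min(1, 0.140) = 0.140.
Check: 0.860 & 0.140 = max(0, 0.000) = 0.000 ≤ 0.000.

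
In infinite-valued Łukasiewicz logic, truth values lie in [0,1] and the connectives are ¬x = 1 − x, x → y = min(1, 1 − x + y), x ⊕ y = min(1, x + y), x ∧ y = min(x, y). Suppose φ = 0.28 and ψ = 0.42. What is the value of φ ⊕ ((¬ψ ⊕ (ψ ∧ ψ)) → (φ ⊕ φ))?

¬ψ = 1 − 0.42 = 0.58
ψ ∧ ψ = min(0.42, 0.42) = 0.42
¬ψ ⊕ (ψ ∧ ψ) = min(1, 0.58 + 0.42) = min(1, 1.00) = 1.00
φ ⊕ φ = min(1, 0.28 + 0.28) = min(1, 0.56) = 0.56
(¬ψ ⊕ (ψ ∧ ψ)) → (φ ⊕ φ) = min(1, 1 − 1.00 + 0.56) = min(1, 0.56) = 0.56
φ ⊕ ((¬ψ ⊕ (ψ ∧ ψ)) → (φ ⊕ φ)) = min(1, 0.28 + 0.56) = min(1, 0.84) = 0.84

0.84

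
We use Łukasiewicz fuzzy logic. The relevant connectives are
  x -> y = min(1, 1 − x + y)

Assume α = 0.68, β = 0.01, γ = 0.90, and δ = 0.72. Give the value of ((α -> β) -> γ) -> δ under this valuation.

0.72

α -> β = min(1, 1 − 0.68 + 0.01) = min(1, 0.33) = 0.33
(α -> β) -> γ = min(1, 1 − 0.33 + 0.90) = min(1, 1.57) = 1.00
((α -> β) -> γ) -> δ = min(1, 1 − 1.00 + 0.72) = min(1, 0.72) = 0.72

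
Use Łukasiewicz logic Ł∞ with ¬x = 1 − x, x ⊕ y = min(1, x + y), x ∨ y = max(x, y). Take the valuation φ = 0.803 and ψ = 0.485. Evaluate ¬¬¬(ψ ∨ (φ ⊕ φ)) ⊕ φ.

φ ⊕ φ = min(1, 0.803 + 0.803) = min(1, 1.606) = 1.000
ψ ∨ (φ ⊕ φ) = max(0.485, 1.000) = 1.000
¬(ψ ∨ (φ ⊕ φ)) = 1 − 1.000 = 0.000
¬¬(ψ ∨ (φ ⊕ φ)) = 1 − 0.000 = 1.000
¬¬¬(ψ ∨ (φ ⊕ φ)) = 1 − 1.000 = 0.000
¬¬¬(ψ ∨ (φ ⊕ φ)) ⊕ φ = min(1, 0.000 + 0.803) = min(1, 0.803) = 0.803

0.803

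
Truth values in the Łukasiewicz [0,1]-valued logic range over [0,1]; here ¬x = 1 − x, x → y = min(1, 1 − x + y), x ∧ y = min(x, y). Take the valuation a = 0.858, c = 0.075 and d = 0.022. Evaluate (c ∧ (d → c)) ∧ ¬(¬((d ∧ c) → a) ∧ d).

d → c = min(1, 1 − 0.022 + 0.075) = min(1, 1.053) = 1.000
c ∧ (d → c) = min(0.075, 1.000) = 0.075
d ∧ c = min(0.022, 0.075) = 0.022
(d ∧ c) → a = min(1, 1 − 0.022 + 0.858) = min(1, 1.836) = 1.000
¬((d ∧ c) → a) = 1 − 1.000 = 0.000
¬((d ∧ c) → a) ∧ d = min(0.000, 0.022) = 0.000
¬(¬((d ∧ c) → a) ∧ d) = 1 − 0.000 = 1.000
(c ∧ (d → c)) ∧ ¬(¬((d ∧ c) → a) ∧ d) = min(0.075, 1.000) = 0.075

0.075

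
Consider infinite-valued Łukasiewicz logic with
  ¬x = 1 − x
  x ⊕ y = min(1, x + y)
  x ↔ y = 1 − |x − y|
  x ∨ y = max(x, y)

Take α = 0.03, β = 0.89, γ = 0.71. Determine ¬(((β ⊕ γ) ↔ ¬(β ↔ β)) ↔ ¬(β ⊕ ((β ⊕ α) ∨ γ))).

0.00

β ⊕ γ = min(1, 0.89 + 0.71) = min(1, 1.60) = 1.00
β ↔ β = 1 − |0.89 − 0.89| = 1 − 0.00 = 1.00
¬(β ↔ β) = 1 − 1.00 = 0.00
(β ⊕ γ) ↔ ¬(β ↔ β) = 1 − |1.00 − 0.00| = 1 − 1.00 = 0.00
β ⊕ α = min(1, 0.89 + 0.03) = min(1, 0.92) = 0.92
(β ⊕ α) ∨ γ = max(0.92, 0.71) = 0.92
β ⊕ ((β ⊕ α) ∨ γ) = min(1, 0.89 + 0.92) = min(1, 1.81) = 1.00
¬(β ⊕ ((β ⊕ α) ∨ γ)) = 1 − 1.00 = 0.00
((β ⊕ γ) ↔ ¬(β ↔ β)) ↔ ¬(β ⊕ ((β ⊕ α) ∨ γ)) = 1 − |0.00 − 0.00| = 1 − 0.00 = 1.00
¬(((β ⊕ γ) ↔ ¬(β ↔ β)) ↔ ¬(β ⊕ ((β ⊕ α) ∨ γ))) = 1 − 1.00 = 0.00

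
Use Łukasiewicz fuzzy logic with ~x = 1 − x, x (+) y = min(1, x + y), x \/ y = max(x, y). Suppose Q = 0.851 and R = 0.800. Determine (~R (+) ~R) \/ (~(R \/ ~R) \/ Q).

0.851

~R = 1 − 0.800 = 0.200
~R (+) ~R = min(1, 0.200 + 0.200) = min(1, 0.400) = 0.400
R \/ ~R = max(0.800, 0.200) = 0.800
~(R \/ ~R) = 1 − 0.800 = 0.200
~(R \/ ~R) \/ Q = max(0.200, 0.851) = 0.851
(~R (+) ~R) \/ (~(R \/ ~R) \/ Q) = max(0.400, 0.851) = 0.851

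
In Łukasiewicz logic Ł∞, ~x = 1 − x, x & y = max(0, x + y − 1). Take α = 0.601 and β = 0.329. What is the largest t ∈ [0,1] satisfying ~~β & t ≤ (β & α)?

~β = 1 − 0.329 = 0.671
~~β = 1 − 0.671 = 0.329
So the left factor is ~~β = 0.329.
β & α = max(0, 0.329 + 0.601 − 1) = max(0, -0.070) = 0.000
So the right-hand bound is β & α = 0.000.
The residuum of the Łukasiewicz t-norm gives the supremum: min(1, 1 − 0.329 + 0.000).
1 − 0.329 + 0.000 = 0.671, so t = min(1, 0.671) = 0.671.
Check: 0.329 & 0.671 = max(0, 0.000) = 0.000 ≤ 0.000.

0.671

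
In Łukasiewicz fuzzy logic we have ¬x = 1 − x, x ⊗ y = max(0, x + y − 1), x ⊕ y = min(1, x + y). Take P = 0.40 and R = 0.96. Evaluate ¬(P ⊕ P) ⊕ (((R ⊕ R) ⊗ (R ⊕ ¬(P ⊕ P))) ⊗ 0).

0.20

P ⊕ P = min(1, 0.40 + 0.40) = min(1, 0.80) = 0.80
¬(P ⊕ P) = 1 − 0.80 = 0.20
R ⊕ R = min(1, 0.96 + 0.96) = min(1, 1.92) = 1.00
R ⊕ ¬(P ⊕ P) = min(1, 0.96 + 0.20) = min(1, 1.16) = 1.00
(R ⊕ R) ⊗ (R ⊕ ¬(P ⊕ P)) = max(0, 1.00 + 1.00 − 1) = max(0, 1.00) = 1.00
((R ⊕ R) ⊗ (R ⊕ ¬(P ⊕ P))) ⊗ 0 = max(0, 1.00 + 0.00 − 1) = max(0, 0.00) = 0.00
¬(P ⊕ P) ⊕ (((R ⊕ R) ⊗ (R ⊕ ¬(P ⊕ P))) ⊗ 0) = min(1, 0.20 + 0.00) = min(1, 0.20) = 0.20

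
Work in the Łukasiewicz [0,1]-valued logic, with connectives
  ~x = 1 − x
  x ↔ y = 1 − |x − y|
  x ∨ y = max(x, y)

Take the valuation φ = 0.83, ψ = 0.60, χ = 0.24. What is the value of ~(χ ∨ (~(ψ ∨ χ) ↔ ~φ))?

0.23

ψ ∨ χ = max(0.60, 0.24) = 0.60
~(ψ ∨ χ) = 1 − 0.60 = 0.40
~φ = 1 − 0.83 = 0.17
~(ψ ∨ χ) ↔ ~φ = 1 − |0.40 − 0.17| = 1 − 0.23 = 0.77
χ ∨ (~(ψ ∨ χ) ↔ ~φ) = max(0.24, 0.77) = 0.77
~(χ ∨ (~(ψ ∨ χ) ↔ ~φ)) = 1 − 0.77 = 0.23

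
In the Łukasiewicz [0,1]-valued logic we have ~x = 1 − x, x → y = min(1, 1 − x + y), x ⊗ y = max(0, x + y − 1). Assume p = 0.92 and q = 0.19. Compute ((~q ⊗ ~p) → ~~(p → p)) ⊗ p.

~q = 1 − 0.19 = 0.81
~p = 1 − 0.92 = 0.08
~q ⊗ ~p = max(0, 0.81 + 0.08 − 1) = max(0, -0.11) = 0.00
p → p = min(1, 1 − 0.92 + 0.92) = min(1, 1.00) = 1.00
~(p → p) = 1 − 1.00 = 0.00
~~(p → p) = 1 − 0.00 = 1.00
(~q ⊗ ~p) → ~~(p → p) = min(1, 1 − 0.00 + 1.00) = min(1, 2.00) = 1.00
((~q ⊗ ~p) → ~~(p → p)) ⊗ p = max(0, 1.00 + 0.92 − 1) = max(0, 0.92) = 0.92

0.92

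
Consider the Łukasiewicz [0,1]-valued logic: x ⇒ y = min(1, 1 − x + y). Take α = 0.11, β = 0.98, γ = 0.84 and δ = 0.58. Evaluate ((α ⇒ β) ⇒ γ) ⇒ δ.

α ⇒ β = min(1, 1 − 0.11 + 0.98) = min(1, 1.87) = 1.00
(α ⇒ β) ⇒ γ = min(1, 1 − 1.00 + 0.84) = min(1, 0.84) = 0.84
((α ⇒ β) ⇒ γ) ⇒ δ = min(1, 1 − 0.84 + 0.58) = min(1, 0.74) = 0.74

0.74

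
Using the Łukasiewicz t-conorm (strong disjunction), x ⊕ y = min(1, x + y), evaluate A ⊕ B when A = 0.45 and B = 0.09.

A ⊕ B = min(1, 0.45 + 0.09) = min(1, 0.54) = 0.54
For comparison, the Gödel t-conorm max(x, y) would give 0.45.

0.54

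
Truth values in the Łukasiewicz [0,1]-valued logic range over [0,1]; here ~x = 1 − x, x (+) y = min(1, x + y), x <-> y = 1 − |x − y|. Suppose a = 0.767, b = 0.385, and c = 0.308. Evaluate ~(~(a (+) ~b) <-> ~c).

0.692

~b = 1 − 0.385 = 0.615
a (+) ~b = min(1, 0.767 + 0.615) = min(1, 1.382) = 1.000
~(a (+) ~b) = 1 − 1.000 = 0.000
~c = 1 − 0.308 = 0.692
~(a (+) ~b) <-> ~c = 1 − |0.000 − 0.692| = 1 − 0.692 = 0.308
~(~(a (+) ~b) <-> ~c) = 1 − 0.308 = 0.692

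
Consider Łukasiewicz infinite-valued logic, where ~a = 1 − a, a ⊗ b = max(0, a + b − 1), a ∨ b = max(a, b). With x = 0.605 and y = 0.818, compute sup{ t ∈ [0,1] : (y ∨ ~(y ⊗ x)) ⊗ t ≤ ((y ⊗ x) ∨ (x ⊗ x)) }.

y ⊗ x = max(0, 0.818 + 0.605 − 1) = max(0, 0.423) = 0.423
~(y ⊗ x) = 1 − 0.423 = 0.577
y ∨ ~(y ⊗ x) = max(0.818, 0.577) = 0.818
So the left factor is y ∨ ~(y ⊗ x) = 0.818.
x ⊗ x = max(0, 0.605 + 0.605 − 1) = max(0, 0.210) = 0.210
(y ⊗ x) ∨ (x ⊗ x) = max(0.423, 0.210) = 0.423
So the right-hand bound is (y ⊗ x) ∨ (x ⊗ x) = 0.423.
The residuum of the Łukasiewicz t-norm gives the supremum: min(1, 1 − 0.818 + 0.423).
1 − 0.818 + 0.423 = 0.605, so t = min(1, 0.605) = 0.605.
Check: 0.818 ⊗ 0.605 = max(0, 0.423) = 0.423 ≤ 0.423.

0.605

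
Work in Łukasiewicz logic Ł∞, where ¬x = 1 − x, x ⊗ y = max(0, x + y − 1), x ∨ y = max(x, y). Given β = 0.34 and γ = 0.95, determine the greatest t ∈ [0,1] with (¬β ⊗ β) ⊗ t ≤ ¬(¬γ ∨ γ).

1.00

¬β = 1 − 0.34 = 0.66
¬β ⊗ β = max(0, 0.66 + 0.34 − 1) = max(0, 0.00) = 0.00
So the left factor is ¬β ⊗ β = 0.00.
¬γ = 1 − 0.95 = 0.05
¬γ ∨ γ = max(0.05, 0.95) = 0.95
¬(¬γ ∨ γ) = 1 − 0.95 = 0.05
So the right-hand bound is ¬(¬γ ∨ γ) = 0.05.
The residuum of the Łukasiewicz t-norm gives the supremum: min(1, 1 − 0.00 + 0.05).
1 − 0.00 + 0.05 = 1.05, so t = min(1, 1.05) = 1.00.
Check: 0.00 ⊗ 1.00 = max(0, 0.00) = 0.00 ≤ 0.05.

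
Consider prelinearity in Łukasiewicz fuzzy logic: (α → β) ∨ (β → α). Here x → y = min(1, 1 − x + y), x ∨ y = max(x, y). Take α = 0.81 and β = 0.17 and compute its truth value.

1.00

α → β = min(1, 1 − 0.81 + 0.17) = min(1, 0.36) = 0.36
β → α = min(1, 1 − 0.17 + 0.81) = min(1, 1.64) = 1.00
(α → β) ∨ (β → α) = max(0.36, 1.00) = 1.00
(As expected: a Ł∞-tautology — holds in every MV-chain.)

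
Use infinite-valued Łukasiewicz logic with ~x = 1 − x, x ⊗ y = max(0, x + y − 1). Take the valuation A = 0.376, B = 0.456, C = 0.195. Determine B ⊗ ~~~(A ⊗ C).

A ⊗ C = max(0, 0.376 + 0.195 − 1) = max(0, -0.429) = 0.000
~(A ⊗ C) = 1 − 0.000 = 1.000
~~(A ⊗ C) = 1 − 1.000 = 0.000
~~~(A ⊗ C) = 1 − 0.000 = 1.000
B ⊗ ~~~(A ⊗ C) = max(0, 0.456 + 1.000 − 1) = max(0, 0.456) = 0.456

0.456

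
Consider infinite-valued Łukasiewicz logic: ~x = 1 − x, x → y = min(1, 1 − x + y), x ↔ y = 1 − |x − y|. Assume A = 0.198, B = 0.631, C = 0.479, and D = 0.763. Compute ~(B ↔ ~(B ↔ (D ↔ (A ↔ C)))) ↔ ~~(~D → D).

0.306

A ↔ C = 1 − |0.198 − 0.479| = 1 − 0.281 = 0.719
D ↔ (A ↔ C) = 1 − |0.763 − 0.719| = 1 − 0.044 = 0.956
B ↔ (D ↔ (A ↔ C)) = 1 − |0.631 − 0.956| = 1 − 0.325 = 0.675
~(B ↔ (D ↔ (A ↔ C))) = 1 − 0.675 = 0.325
B ↔ ~(B ↔ (D ↔ (A ↔ C))) = 1 − |0.631 − 0.325| = 1 − 0.306 = 0.694
~(B ↔ ~(B ↔ (D ↔ (A ↔ C)))) = 1 − 0.694 = 0.306
~D = 1 − 0.763 = 0.237
~D → D = min(1, 1 − 0.237 + 0.763) = min(1, 1.526) = 1.000
~(~D → D) = 1 − 1.000 = 0.000
~~(~D → D) = 1 − 0.000 = 1.000
~(B ↔ ~(B ↔ (D ↔ (A ↔ C)))) ↔ ~~(~D → D) = 1 − |0.306 − 1.000| = 1 − 0.694 = 0.306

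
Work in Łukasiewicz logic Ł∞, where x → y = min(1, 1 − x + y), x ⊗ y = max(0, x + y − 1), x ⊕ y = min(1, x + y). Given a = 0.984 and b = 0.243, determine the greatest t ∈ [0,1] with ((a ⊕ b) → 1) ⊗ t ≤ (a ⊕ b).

1.000

a ⊕ b = min(1, 0.984 + 0.243) = min(1, 1.227) = 1.000
(a ⊕ b) → 1 = min(1, 1 − 1.000 + 1.000) = min(1, 1.000) = 1.000
So the left factor is (a ⊕ b) → 1 = 1.000.
So the right-hand bound is a ⊕ b = 1.000.
The residuum of the Łukasiewicz t-norm gives the supremum: min(1, 1 − 1.000 + 1.000).
1 − 1.000 + 1.000 = 1.000, so t = min(1, 1.000) = 1.000.
Check: 1.000 ⊗ 1.000 = max(0, 1.000) = 1.000 ≤ 1.000.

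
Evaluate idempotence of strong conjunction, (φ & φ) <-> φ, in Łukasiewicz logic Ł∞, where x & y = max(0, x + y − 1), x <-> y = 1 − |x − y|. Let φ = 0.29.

φ & φ = max(0, 0.29 + 0.29 − 1) = max(0, -0.42) = 0.00
(φ & φ) <-> φ = 1 − |0.00 − 0.29| = 1 − 0.29 = 0.71
(The value 0.71 < 1 shows this instance is not satisfied; fails in Ł∞ since a ⊗ a = max(0, 2a−1) ≠ a in general.)

0.71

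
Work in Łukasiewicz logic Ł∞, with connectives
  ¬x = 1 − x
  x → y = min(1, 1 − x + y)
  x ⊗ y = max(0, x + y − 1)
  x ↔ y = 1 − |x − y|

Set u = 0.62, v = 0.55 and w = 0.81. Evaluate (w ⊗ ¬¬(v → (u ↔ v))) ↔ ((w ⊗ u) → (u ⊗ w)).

0.81

u ↔ v = 1 − |0.62 − 0.55| = 1 − 0.07 = 0.93
v → (u ↔ v) = min(1, 1 − 0.55 + 0.93) = min(1, 1.38) = 1.00
¬(v → (u ↔ v)) = 1 − 1.00 = 0.00
¬¬(v → (u ↔ v)) = 1 − 0.00 = 1.00
w ⊗ ¬¬(v → (u ↔ v)) = max(0, 0.81 + 1.00 − 1) = max(0, 0.81) = 0.81
w ⊗ u = max(0, 0.81 + 0.62 − 1) = max(0, 0.43) = 0.43
u ⊗ w = max(0, 0.62 + 0.81 − 1) = max(0, 0.43) = 0.43
(w ⊗ u) → (u ⊗ w) = min(1, 1 − 0.43 + 0.43) = min(1, 1.00) = 1.00
(w ⊗ ¬¬(v → (u ↔ v))) ↔ ((w ⊗ u) → (u ⊗ w)) = 1 − |0.81 − 1.00| = 1 − 0.19 = 0.81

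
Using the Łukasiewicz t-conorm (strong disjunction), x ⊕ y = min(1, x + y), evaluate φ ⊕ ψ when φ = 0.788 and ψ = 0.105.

φ ⊕ ψ = min(1, 0.788 + 0.105) = min(1, 0.893) = 0.893
For comparison, the Gödel t-conorm max(x, y) would give 0.788.

0.893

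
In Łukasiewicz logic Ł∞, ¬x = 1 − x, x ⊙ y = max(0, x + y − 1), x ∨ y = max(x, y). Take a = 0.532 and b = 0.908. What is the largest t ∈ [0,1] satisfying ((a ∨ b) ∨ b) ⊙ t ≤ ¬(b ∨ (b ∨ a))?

a ∨ b = max(0.532, 0.908) = 0.908
(a ∨ b) ∨ b = max(0.908, 0.908) = 0.908
So the left factor is (a ∨ b) ∨ b = 0.908.
b ∨ a = max(0.908, 0.532) = 0.908
b ∨ (b ∨ a) = max(0.908, 0.908) = 0.908
¬(b ∨ (b ∨ a)) = 1 − 0.908 = 0.092
So the right-hand bound is ¬(b ∨ (b ∨ a)) = 0.092.
The residuum of the Łukasiewicz t-norm gives the supremum: min(1, 1 − 0.908 + 0.092).
1 − 0.908 + 0.092 = 0.184, so t = min(1, 0.184) = 0.184.
Check: 0.908 ⊙ 0.184 = max(0, 0.092) = 0.092 ≤ 0.092.

0.184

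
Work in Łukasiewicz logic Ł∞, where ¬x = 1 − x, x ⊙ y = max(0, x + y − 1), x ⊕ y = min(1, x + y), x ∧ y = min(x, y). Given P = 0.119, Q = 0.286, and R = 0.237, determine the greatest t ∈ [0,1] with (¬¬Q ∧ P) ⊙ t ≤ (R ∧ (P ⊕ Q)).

1.000

¬Q = 1 − 0.286 = 0.714
¬¬Q = 1 − 0.714 = 0.286
¬¬Q ∧ P = min(0.286, 0.119) = 0.119
So the left factor is ¬¬Q ∧ P = 0.119.
P ⊕ Q = min(1, 0.119 + 0.286) = min(1, 0.405) = 0.405
R ∧ (P ⊕ Q) = min(0.237, 0.405) = 0.237
So the right-hand bound is R ∧ (P ⊕ Q) = 0.237.
The residuum of the Łukasiewicz t-norm gives the supremum: min(1, 1 − 0.119 + 0.237).
1 − 0.119 + 0.237 = 1.118, so t = min(1, 1.118) = 1.000.
Check: 0.119 ⊙ 1.000 = max(0, 0.119) = 0.119 ≤ 0.237.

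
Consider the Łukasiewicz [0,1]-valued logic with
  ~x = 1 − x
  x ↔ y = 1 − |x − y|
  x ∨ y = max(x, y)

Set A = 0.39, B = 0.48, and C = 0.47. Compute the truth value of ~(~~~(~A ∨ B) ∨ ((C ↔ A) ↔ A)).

~A = 1 − 0.39 = 0.61
~A ∨ B = max(0.61, 0.48) = 0.61
~(~A ∨ B) = 1 − 0.61 = 0.39
~~(~A ∨ B) = 1 − 0.39 = 0.61
~~~(~A ∨ B) = 1 − 0.61 = 0.39
C ↔ A = 1 − |0.47 − 0.39| = 1 − 0.08 = 0.92
(C ↔ A) ↔ A = 1 − |0.92 − 0.39| = 1 − 0.53 = 0.47
~~~(~A ∨ B) ∨ ((C ↔ A) ↔ A) = max(0.39, 0.47) = 0.47
~(~~~(~A ∨ B) ∨ ((C ↔ A) ↔ A)) = 1 − 0.47 = 0.53

0.53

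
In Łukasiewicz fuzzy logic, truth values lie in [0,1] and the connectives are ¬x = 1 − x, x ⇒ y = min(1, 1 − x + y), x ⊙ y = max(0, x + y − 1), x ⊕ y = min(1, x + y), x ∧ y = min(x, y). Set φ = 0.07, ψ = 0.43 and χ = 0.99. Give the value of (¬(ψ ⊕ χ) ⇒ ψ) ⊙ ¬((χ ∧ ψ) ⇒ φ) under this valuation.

0.36

ψ ⊕ χ = min(1, 0.43 + 0.99) = min(1, 1.42) = 1.00
¬(ψ ⊕ χ) = 1 − 1.00 = 0.00
¬(ψ ⊕ χ) ⇒ ψ = min(1, 1 − 0.00 + 0.43) = min(1, 1.43) = 1.00
χ ∧ ψ = min(0.99, 0.43) = 0.43
(χ ∧ ψ) ⇒ φ = min(1, 1 − 0.43 + 0.07) = min(1, 0.64) = 0.64
¬((χ ∧ ψ) ⇒ φ) = 1 − 0.64 = 0.36
(¬(ψ ⊕ χ) ⇒ ψ) ⊙ ¬((χ ∧ ψ) ⇒ φ) = max(0, 1.00 + 0.36 − 1) = max(0, 0.36) = 0.36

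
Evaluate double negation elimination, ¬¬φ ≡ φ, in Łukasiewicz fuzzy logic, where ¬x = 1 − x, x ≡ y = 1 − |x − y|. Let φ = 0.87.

1.00

¬φ = 1 − 0.87 = 0.13
¬¬φ = 1 − 0.13 = 0.87
¬¬φ ≡ φ = 1 − |0.87 − 0.87| = 1 − 0.00 = 1.00
(As expected: always 1 in Ł∞ since negation is involutive.)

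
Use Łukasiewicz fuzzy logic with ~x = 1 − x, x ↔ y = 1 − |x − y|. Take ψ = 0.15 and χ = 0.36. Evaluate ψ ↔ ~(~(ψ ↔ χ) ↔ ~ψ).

0.51

ψ ↔ χ = 1 − |0.15 − 0.36| = 1 − 0.21 = 0.79
~(ψ ↔ χ) = 1 − 0.79 = 0.21
~ψ = 1 − 0.15 = 0.85
~(ψ ↔ χ) ↔ ~ψ = 1 − |0.21 − 0.85| = 1 − 0.64 = 0.36
~(~(ψ ↔ χ) ↔ ~ψ) = 1 − 0.36 = 0.64
ψ ↔ ~(~(ψ ↔ χ) ↔ ~ψ) = 1 − |0.15 − 0.64| = 1 − 0.49 = 0.51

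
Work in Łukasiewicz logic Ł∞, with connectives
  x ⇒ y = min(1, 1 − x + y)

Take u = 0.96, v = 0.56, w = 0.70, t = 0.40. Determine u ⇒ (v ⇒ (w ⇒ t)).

w ⇒ t = min(1, 1 − 0.70 + 0.40) = min(1, 0.70) = 0.70
v ⇒ (w ⇒ t) = min(1, 1 − 0.56 + 0.70) = min(1, 1.14) = 1.00
u ⇒ (v ⇒ (w ⇒ t)) = min(1, 1 − 0.96 + 1.00) = min(1, 1.04) = 1.00

1.00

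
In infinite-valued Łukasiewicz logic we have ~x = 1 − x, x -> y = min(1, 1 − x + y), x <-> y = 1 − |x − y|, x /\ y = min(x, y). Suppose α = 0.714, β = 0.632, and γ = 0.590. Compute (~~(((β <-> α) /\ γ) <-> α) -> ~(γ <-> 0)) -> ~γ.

β <-> α = 1 − |0.632 − 0.714| = 1 − 0.082 = 0.918
(β <-> α) /\ γ = min(0.918, 0.590) = 0.590
((β <-> α) /\ γ) <-> α = 1 − |0.590 − 0.714| = 1 − 0.124 = 0.876
~(((β <-> α) /\ γ) <-> α) = 1 − 0.876 = 0.124
~~(((β <-> α) /\ γ) <-> α) = 1 − 0.124 = 0.876
γ <-> 0 = 1 − |0.590 − 0.000| = 1 − 0.590 = 0.410
~(γ <-> 0) = 1 − 0.410 = 0.590
~~(((β <-> α) /\ γ) <-> α) -> ~(γ <-> 0) = min(1, 1 − 0.876 + 0.590) = min(1, 0.714) = 0.714
~γ = 1 − 0.590 = 0.410
(~~(((β <-> α) /\ γ) <-> α) -> ~(γ <-> 0)) -> ~γ = min(1, 1 − 0.714 + 0.410) = min(1, 0.696) = 0.696

0.696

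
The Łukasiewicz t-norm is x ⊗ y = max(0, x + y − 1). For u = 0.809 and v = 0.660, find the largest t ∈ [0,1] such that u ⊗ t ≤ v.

0.851

The residuum of the Łukasiewicz t-norm gives the supremum: min(1, 1 − 0.809 + 0.660).
1 − 0.809 + 0.660 = 0.851, so t = min(1, 0.851) = 0.851.
Check: 0.809 ⊗ 0.851 = max(0, 0.660) = 0.660 ≤ 0.660.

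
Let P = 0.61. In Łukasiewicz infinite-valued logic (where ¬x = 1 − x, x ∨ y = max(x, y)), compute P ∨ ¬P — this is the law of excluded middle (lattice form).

0.61

¬P = 1 − 0.61 = 0.39
P ∨ ¬P = max(0.61, 0.39) = 0.61
(The value 0.61 < 1 shows this instance is not satisfied; not a Ł∞-tautology — its value is max(a, 1−a).)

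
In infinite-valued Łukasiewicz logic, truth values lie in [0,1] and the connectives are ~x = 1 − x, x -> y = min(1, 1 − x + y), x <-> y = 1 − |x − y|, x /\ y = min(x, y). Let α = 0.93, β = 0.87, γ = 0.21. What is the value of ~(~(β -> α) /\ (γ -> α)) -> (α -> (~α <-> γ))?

0.93

β -> α = min(1, 1 − 0.87 + 0.93) = min(1, 1.06) = 1.00
~(β -> α) = 1 − 1.00 = 0.00
γ -> α = min(1, 1 − 0.21 + 0.93) = min(1, 1.72) = 1.00
~(β -> α) /\ (γ -> α) = min(0.00, 1.00) = 0.00
~(~(β -> α) /\ (γ -> α)) = 1 − 0.00 = 1.00
~α = 1 − 0.93 = 0.07
~α <-> γ = 1 − |0.07 − 0.21| = 1 − 0.14 = 0.86
α -> (~α <-> γ) = min(1, 1 − 0.93 + 0.86) = min(1, 0.93) = 0.93
~(~(β -> α) /\ (γ -> α)) -> (α -> (~α <-> γ)) = min(1, 1 − 1.00 + 0.93) = min(1, 0.93) = 0.93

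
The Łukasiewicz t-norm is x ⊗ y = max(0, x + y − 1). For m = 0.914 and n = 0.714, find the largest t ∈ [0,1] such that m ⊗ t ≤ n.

The residuum of the Łukasiewicz t-norm gives the supremum: min(1, 1 − 0.914 + 0.714).
1 − 0.914 + 0.714 = 0.800, so t = min(1, 0.800) = 0.800.
Check: 0.914 ⊗ 0.800 = max(0, 0.714) = 0.714 ≤ 0.714.

0.800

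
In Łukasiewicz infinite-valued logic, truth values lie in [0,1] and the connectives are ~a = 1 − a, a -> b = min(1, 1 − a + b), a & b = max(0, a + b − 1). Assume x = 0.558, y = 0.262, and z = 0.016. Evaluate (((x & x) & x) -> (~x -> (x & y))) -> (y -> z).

x & x = max(0, 0.558 + 0.558 − 1) = max(0, 0.116) = 0.116
(x & x) & x = max(0, 0.116 + 0.558 − 1) = max(0, -0.326) = 0.000
~x = 1 − 0.558 = 0.442
x & y = max(0, 0.558 + 0.262 − 1) = max(0, -0.180) = 0.000
~x -> (x & y) = min(1, 1 − 0.442 + 0.000) = min(1, 0.558) = 0.558
((x & x) & x) -> (~x -> (x & y)) = min(1, 1 − 0.000 + 0.558) = min(1, 1.558) = 1.000
y -> z = min(1, 1 − 0.262 + 0.016) = min(1, 0.754) = 0.754
(((x & x) & x) -> (~x -> (x & y))) -> (y -> z) = min(1, 1 − 1.000 + 0.754) = min(1, 0.754) = 0.754

0.754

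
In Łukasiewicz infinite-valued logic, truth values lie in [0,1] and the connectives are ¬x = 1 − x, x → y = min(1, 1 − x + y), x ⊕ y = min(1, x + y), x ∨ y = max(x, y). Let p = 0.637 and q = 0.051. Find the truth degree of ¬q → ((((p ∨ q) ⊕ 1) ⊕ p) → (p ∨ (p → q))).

¬q = 1 − 0.051 = 0.949
p ∨ q = max(0.637, 0.051) = 0.637
(p ∨ q) ⊕ 1 = min(1, 0.637 + 1.000) = min(1, 1.637) = 1.000
((p ∨ q) ⊕ 1) ⊕ p = min(1, 1.000 + 0.637) = min(1, 1.637) = 1.000
p → q = min(1, 1 − 0.637 + 0.051) = min(1, 0.414) = 0.414
p ∨ (p → q) = max(0.637, 0.414) = 0.637
(((p ∨ q) ⊕ 1) ⊕ p) → (p ∨ (p → q)) = min(1, 1 − 1.000 + 0.637) = min(1, 0.637) = 0.637
¬q → ((((p ∨ q) ⊕ 1) ⊕ p) → (p ∨ (p → q))) = min(1, 1 − 0.949 + 0.637) = min(1, 0.688) = 0.688

0.688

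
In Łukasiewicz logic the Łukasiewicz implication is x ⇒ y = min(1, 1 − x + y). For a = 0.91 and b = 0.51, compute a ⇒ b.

0.60

a ⇒ b = min(1, 1 − 0.91 + 0.51) = min(1, 0.60) = 0.60
For comparison, the Gödel implication (1 if x ≤ y else y) would give 0.51.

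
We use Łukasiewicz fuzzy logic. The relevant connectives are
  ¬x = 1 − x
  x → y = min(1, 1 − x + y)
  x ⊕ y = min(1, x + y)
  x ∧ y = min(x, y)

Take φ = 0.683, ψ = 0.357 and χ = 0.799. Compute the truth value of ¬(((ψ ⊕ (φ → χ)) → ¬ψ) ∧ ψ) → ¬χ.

0.558

φ → χ = min(1, 1 − 0.683 + 0.799) = min(1, 1.116) = 1.000
ψ ⊕ (φ → χ) = min(1, 0.357 + 1.000) = min(1, 1.357) = 1.000
¬ψ = 1 − 0.357 = 0.643
(ψ ⊕ (φ → χ)) → ¬ψ = min(1, 1 − 1.000 + 0.643) = min(1, 0.643) = 0.643
((ψ ⊕ (φ → χ)) → ¬ψ) ∧ ψ = min(0.643, 0.357) = 0.357
¬(((ψ ⊕ (φ → χ)) → ¬ψ) ∧ ψ) = 1 − 0.357 = 0.643
¬χ = 1 − 0.799 = 0.201
¬(((ψ ⊕ (φ → χ)) → ¬ψ) ∧ ψ) → ¬χ = min(1, 1 − 0.643 + 0.201) = min(1, 0.558) = 0.558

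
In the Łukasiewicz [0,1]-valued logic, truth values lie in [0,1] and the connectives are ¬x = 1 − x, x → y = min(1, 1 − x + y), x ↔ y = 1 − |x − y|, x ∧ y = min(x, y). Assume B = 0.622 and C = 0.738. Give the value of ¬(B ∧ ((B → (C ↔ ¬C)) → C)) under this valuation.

¬C = 1 − 0.738 = 0.262
C ↔ ¬C = 1 − |0.738 − 0.262| = 1 − 0.476 = 0.524
B → (C ↔ ¬C) = min(1, 1 − 0.622 + 0.524) = min(1, 0.902) = 0.902
(B → (C ↔ ¬C)) → C = min(1, 1 − 0.902 + 0.738) = min(1, 0.836) = 0.836
B ∧ ((B → (C ↔ ¬C)) → C) = min(0.622, 0.836) = 0.622
¬(B ∧ ((B → (C ↔ ¬C)) → C)) = 1 − 0.622 = 0.378

0.378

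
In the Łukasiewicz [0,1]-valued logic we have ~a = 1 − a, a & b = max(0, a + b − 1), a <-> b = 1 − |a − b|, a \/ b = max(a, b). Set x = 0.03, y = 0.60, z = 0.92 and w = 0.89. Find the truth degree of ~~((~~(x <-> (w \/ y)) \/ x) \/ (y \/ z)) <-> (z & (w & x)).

w \/ y = max(0.89, 0.60) = 0.89
x <-> (w \/ y) = 1 − |0.03 − 0.89| = 1 − 0.86 = 0.14
~(x <-> (w \/ y)) = 1 − 0.14 = 0.86
~~(x <-> (w \/ y)) = 1 − 0.86 = 0.14
~~(x <-> (w \/ y)) \/ x = max(0.14, 0.03) = 0.14
y \/ z = max(0.60, 0.92) = 0.92
(~~(x <-> (w \/ y)) \/ x) \/ (y \/ z) = max(0.14, 0.92) = 0.92
~((~~(x <-> (w \/ y)) \/ x) \/ (y \/ z)) = 1 − 0.92 = 0.08
~~((~~(x <-> (w \/ y)) \/ x) \/ (y \/ z)) = 1 − 0.08 = 0.92
w & x = max(0, 0.89 + 0.03 − 1) = max(0, -0.08) = 0.00
z & (w & x) = max(0, 0.92 + 0.00 − 1) = max(0, -0.08) = 0.00
~~((~~(x <-> (w \/ y)) \/ x) \/ (y \/ z)) <-> (z & (w & x)) = 1 − |0.92 − 0.00| = 1 − 0.92 = 0.08

0.08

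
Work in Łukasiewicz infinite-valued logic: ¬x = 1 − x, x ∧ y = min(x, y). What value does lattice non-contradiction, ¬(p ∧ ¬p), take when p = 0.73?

¬p = 1 − 0.73 = 0.27
p ∧ ¬p = min(0.73, 0.27) = 0.27
¬(p ∧ ¬p) = 1 − 0.27 = 0.73
(The value 0.73 < 1 shows this instance is not satisfied; not a Ł∞-tautology — its value is 1 − min(a, 1−a).)

0.73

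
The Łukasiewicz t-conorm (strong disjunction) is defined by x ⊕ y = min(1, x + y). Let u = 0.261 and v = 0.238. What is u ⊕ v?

u ⊕ v = min(1, 0.261 + 0.238) = min(1, 0.499) = 0.499
For comparison, the Gödel t-conorm max(x, y) would give 0.261.

0.499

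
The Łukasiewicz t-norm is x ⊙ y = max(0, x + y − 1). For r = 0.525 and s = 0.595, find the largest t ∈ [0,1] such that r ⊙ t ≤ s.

1.000

The residuum of the Łukasiewicz t-norm gives the supremum: min(1, 1 − 0.525 + 0.595).
1 − 0.525 + 0.595 = 1.070, so t = min(1, 1.070) = 1.000.
Check: 0.525 ⊙ 1.000 = max(0, 0.525) = 0.525 ≤ 0.595.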